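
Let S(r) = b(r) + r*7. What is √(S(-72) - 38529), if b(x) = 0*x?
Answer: 3*I*√4337 ≈ 197.57*I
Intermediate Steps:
b(x) = 0
S(r) = 7*r (S(r) = 0 + r*7 = 0 + 7*r = 7*r)
√(S(-72) - 38529) = √(7*(-72) - 38529) = √(-504 - 38529) = √(-39033) = 3*I*√4337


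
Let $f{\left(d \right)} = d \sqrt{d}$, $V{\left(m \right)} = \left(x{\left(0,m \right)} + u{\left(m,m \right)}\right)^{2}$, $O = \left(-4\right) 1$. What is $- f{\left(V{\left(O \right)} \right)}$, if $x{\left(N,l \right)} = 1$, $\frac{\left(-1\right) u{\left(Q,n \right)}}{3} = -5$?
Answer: $-4096$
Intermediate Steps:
$u{\left(Q,n \right)} = 15$ ($u{\left(Q,n \right)} = \left(-3\right) \left(-5\right) = 15$)
$O = -4$
$V{\left(m \right)} = 256$ ($V{\left(m \right)} = \left(1 + 15\right)^{2} = 16^{2} = 256$)
$f{\left(d \right)} = d^{\frac{3}{2}}$
$- f{\left(V{\left(O \right)} \right)} = - 256^{\frac{3}{2}} = \left(-1\right) 4096 = -4096$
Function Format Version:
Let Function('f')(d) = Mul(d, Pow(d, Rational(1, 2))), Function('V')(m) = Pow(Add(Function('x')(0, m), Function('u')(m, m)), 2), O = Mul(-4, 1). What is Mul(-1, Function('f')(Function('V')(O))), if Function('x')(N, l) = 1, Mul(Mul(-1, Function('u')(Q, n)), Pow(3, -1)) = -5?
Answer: -4096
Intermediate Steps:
Function('u')(Q, n) = 15 (Function('u')(Q, n) = Mul(-3, -5) = 15)
O = -4
Function('V')(m) = 256 (Function('V')(m) = Pow(Add(1, 15), 2) = Pow(16, 2) = 256)
Function('f')(d) = Pow(d, Rational(3, 2))
Mul(-1, Function('f')(Function('V')(O))) = Mul(-1, Pow(256, Rational(3, 2))) = Mul(-1, 4096) = -4096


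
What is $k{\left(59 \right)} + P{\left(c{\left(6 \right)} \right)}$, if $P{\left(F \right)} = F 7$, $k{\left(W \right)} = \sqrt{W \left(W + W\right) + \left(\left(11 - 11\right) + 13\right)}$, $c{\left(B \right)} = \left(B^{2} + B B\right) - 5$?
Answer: $469 + 15 \sqrt{31} \approx 552.52$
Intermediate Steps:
$c{\left(B \right)} = -5 + 2 B^{2}$ ($c{\left(B \right)} = \left(B^{2} + B^{2}\right) - 5 = 2 B^{2} - 5 = -5 + 2 B^{2}$)
$k{\left(W \right)} = \sqrt{13 + 2 W^{2}}$ ($k{\left(W \right)} = \sqrt{W 2 W + \left(0 + 13\right)} = \sqrt{2 W^{2} + 13} = \sqrt{13 + 2 W^{2}}$)
$P{\left(F \right)} = 7 F$
$k{\left(59 \right)} + P{\left(c{\left(6 \right)} \right)} = \sqrt{13 + 2 \cdot 59^{2}} + 7 \left(-5 + 2 \cdot 6^{2}\right) = \sqrt{13 + 2 \cdot 3481} + 7 \left(-5 + 2 \cdot 36\right) = \sqrt{13 + 6962} + 7 \left(-5 + 72\right) = \sqrt{6975} + 7 \cdot 67 = 15 \sqrt{31} + 469 = 469 + 15 \sqrt{31}$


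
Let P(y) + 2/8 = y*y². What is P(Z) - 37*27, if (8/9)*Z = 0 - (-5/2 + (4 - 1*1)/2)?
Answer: -510887/512 ≈ -997.83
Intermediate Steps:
Z = 9/8 (Z = 9*(0 - (-5/2 + (4 - 1*1)/2))/8 = 9*(0 - (-5*½ + (4 - 1)*(½)))/8 = 9*(0 - (-5/2 + 3*(½)))/8 = 9*(0 - (-5/2 + 3/2))/8 = 9*(0 - 1*(-1))/8 = 9*(0 + 1)/8 = (9/8)*1 = 9/8 ≈ 1.1250)
P(y) = -¼ + y³ (P(y) = -¼ + y*y² = -¼ + y³)
P(Z) - 37*27 = (-¼ + (9/8)³) - 37*27 = (-¼ + 729/512) - 999 = 601/512 - 999 = -510887/512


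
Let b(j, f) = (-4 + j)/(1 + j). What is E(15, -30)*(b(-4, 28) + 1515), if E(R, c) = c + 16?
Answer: -63742/3 ≈ -21247.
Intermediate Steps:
b(j, f) = (-4 + j)/(1 + j)
E(R, c) = 16 + c
E(15, -30)*(b(-4, 28) + 1515) = (16 - 30)*((-4 - 4)/(1 - 4) + 1515) = -14*(-8/(-3) + 1515) = -14*(-1/3*(-8) + 1515) = -14*(8/3 + 1515) = -14*4553/3 = -63742/3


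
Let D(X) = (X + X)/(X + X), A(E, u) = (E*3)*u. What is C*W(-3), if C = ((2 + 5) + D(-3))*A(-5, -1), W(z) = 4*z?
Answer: -1440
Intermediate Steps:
A(E, u) = 3*E*u (A(E, u) = (3*E)*u = 3*E*u)
D(X) = 1 (D(X) = (2*X)/((2*X)) = (2*X)*(1/(2*X)) = 1)
C = 120 (C = ((2 + 5) + 1)*(3*(-5)*(-1)) = (7 + 1)*15 = 8*15 = 120)
C*W(-3) = 120*(4*(-3)) = 120*(-12) = -1440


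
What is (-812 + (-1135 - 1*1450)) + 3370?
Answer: -27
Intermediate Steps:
(-812 + (-1135 - 1*1450)) + 3370 = (-812 + (-1135 - 1450)) + 3370 = (-812 - 2585) + 3370 = -3397 + 3370 = -27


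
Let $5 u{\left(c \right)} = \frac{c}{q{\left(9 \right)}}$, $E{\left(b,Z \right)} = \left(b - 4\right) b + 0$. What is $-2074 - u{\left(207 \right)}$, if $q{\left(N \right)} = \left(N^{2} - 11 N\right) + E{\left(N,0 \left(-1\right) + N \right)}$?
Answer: $- \frac{31133}{15} \approx -2075.5$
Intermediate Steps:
$E{\left(b,Z \right)} = b \left(-4 + b\right)$ ($E{\left(b,Z \right)} = \left(b - 4\right) b + 0 = \left(-4 + b\right) b + 0 = b \left(-4 + b\right) + 0 = b \left(-4 + b\right)$)
$q{\left(N \right)} = N^{2} - 11 N + N \left(-4 + N\right)$ ($q{\left(N \right)} = \left(N^{2} - 11 N\right) + N \left(-4 + N\right) = N^{2} - 11 N + N \left(-4 + N\right)$)
$u{\left(c \right)} = \frac{c}{135}$ ($u{\left(c \right)} = \frac{c \frac{1}{9 \left(-15 + 2 \cdot 9\right)}}{5} = \frac{c \frac{1}{9 \left(-15 + 18\right)}}{5} = \frac{c \frac{1}{9 \cdot 3}}{5} = \frac{c \frac{1}{27}}{5} = \frac{\frac{1}{27} c}{5} = \frac{c}{135}$)
$-2074 - u{\left(207 \right)} = -2074 - \frac{1}{135} \cdot 207 = -2074 - \frac{23}{15} = - \frac{31133}{15}$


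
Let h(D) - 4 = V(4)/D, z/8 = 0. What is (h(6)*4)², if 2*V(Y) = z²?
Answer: 256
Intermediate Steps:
z = 0 (z = 8*0 = 0)
V(Y) = 0 (V(Y) = (½)*0² = (½)*0 = 0)
h(D) = 4 (h(D) = 4 + 0/D = 4 + 0 = 4)
(h(6)*4)² = (4*4)² = 16² = 256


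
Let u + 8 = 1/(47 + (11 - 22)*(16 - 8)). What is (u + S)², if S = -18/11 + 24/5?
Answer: 120143521/5085025 ≈ 23.627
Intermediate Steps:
S = 174/55 (S = -18*1/11 + 24*(⅕) = -18/11 + 24/5 = 174/55 ≈ 3.1636)
u = -329/41 (u = -8 + 1/(47 + (11 - 22)*(16 - 8)) = -8 + 1/(47 - 11*8) = -8 + 1/(47 - 88) = -8 + 1/(-41) = -8 - 1/41 = -329/41 ≈ -8.0244)
(u + S)² = (-329/41 + 174/55)² = (-10961/2255)² = 120143521/5085025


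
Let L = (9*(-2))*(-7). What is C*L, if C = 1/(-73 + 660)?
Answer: 126/587 ≈ 0.21465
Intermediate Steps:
C = 1/587 ≈ 0.0017036
L = 126 (L = -18*(-7) = 126)
C*L = (1/587)*126 = 126/587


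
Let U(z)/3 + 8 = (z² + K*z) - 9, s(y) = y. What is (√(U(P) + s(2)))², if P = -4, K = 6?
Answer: -73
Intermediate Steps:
U(z) = -51 + 3*z² + 18*z (U(z) = -24 + 3*((z² + 6*z) - 9) = -24 + 3*(-9 + z² + 6*z) = -24 + (-27 + 3*z² + 18*z) = -51 + 3*z² + 18*z)
(√(U(P) + s(2)))² = (√((-51 + 3*(-4)² + 18*(-4)) + 2))² = (√((-51 + 3*16 - 72) + 2))² = (√((-51 + 48 - 72) + 2))² = (√(-75 + 2))² = (√(-73))² = (I*√73)² = -73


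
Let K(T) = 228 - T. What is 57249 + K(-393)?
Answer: 57870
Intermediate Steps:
57249 + K(-393) = 57249 + (228 - 1*(-393)) = 57249 + (228 + 393) = 57249 + 621 = 57870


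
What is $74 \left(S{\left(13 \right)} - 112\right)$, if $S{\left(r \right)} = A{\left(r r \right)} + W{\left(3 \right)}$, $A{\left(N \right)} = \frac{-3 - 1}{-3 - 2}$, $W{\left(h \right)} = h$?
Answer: $- \frac{40034}{5} \approx -8006.8$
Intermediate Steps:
$A{\left(N \right)} = \frac{4}{5}$ ($A{\left(N \right)} = - \frac{4}{-5} = \left(-4\right) \left(- \frac{1}{5}\right) = \frac{4}{5}$)
$S{\left(r \right)} = \frac{19}{5}$ ($S{\left(r \right)} = \frac{4}{5} + 3 = \frac{19}{5}$)
$74 \left(S{\left(13 \right)} - 112\right) = 74 \left(\frac{19}{5} - 112\right) = 74 \left(- \frac{541}{5}\right) = - \frac{40034}{5}$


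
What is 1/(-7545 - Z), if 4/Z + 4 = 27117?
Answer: -27113/204567589 ≈ -0.00013254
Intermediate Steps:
Z = 4/27113 (Z = 4/(-4 + 27117) = 4/27113 ≈ 0.00014753)
1/(-7545 - Z) = 1/(-7545 - 1*4/27113) = 1/(-7545 - 4/27113) = 1/(-204567589/27113) = -27113/204567589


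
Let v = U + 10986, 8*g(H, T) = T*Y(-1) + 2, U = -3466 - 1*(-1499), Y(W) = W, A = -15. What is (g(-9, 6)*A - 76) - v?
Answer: -18175/2 ≈ -9087.5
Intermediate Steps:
U = -1967 (U = -3466 + 1499 = -1967)
g(H, T) = 1/4 - T/8 (g(H, T) = (T*(-1) + 2)/8 = (-T + 2)/8 = (2 - T)/8 = 1/4 - T/8)
v = 9019 (v = -1967 + 10986 = 9019)
(g(-9, 6)*A - 76) - v = ((1/4 - 1/8*6)*(-15) - 76) - 1*9019 = ((1/4 - 3/4)*(-15) - 76) - 9019 = (-1/2*(-15) - 76) - 9019 = (15/2 - 76) - 9019 = -137/2 - 9019 = -18175/2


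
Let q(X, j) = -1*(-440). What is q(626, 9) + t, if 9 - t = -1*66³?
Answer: 287945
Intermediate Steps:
q(X, j) = 440
t = 287505 (t = 9 - (-1)*66³ = 9 - (-1)*287496 = 9 - 1*(-287496) = 9 + 287496 = 287505)
q(626, 9) + t = 440 + 287505 = 287945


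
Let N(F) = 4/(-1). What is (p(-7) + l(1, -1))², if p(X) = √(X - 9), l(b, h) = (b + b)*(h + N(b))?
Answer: 84 - 80*I ≈ 84.0 - 80.0*I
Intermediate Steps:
N(F) = -4 (N(F) = 4*(-1) = -4)
l(b, h) = 2*b*(-4 + h) (l(b, h) = (b + b)*(h - 4) = (2*b)*(-4 + h) = 2*b*(-4 + h))
p(X) = √(-9 + X)
(p(-7) + l(1, -1))² = (√(-9 - 7) + 2*1*(-4 - 1))² = (√(-16) + 2*1*(-5))² = (4*I - 10)² = (-10 + 4*I)²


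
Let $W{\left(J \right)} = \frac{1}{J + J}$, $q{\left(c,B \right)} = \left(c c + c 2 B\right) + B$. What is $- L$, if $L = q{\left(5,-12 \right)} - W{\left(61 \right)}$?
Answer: $\frac{13055}{122} \approx 107.01$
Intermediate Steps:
$q{\left(c,B \right)} = B + c^{2} + 2 B c$ ($q{\left(c,B \right)} = \left(c^{2} + 2 c B\right) + B = \left(c^{2} + 2 B c\right) + B = B + c^{2} + 2 B c$)
$W{\left(J \right)} = \frac{1}{2 J}$
$L = - \frac{13055}{122}$ ($L = \left(-12 + 5^{2} + 2 \left(-12\right) 5\right) - \frac{1}{2 \cdot 61} = \left(-12 + 25 - 120\right) - \frac{1}{2} \cdot \frac{1}{61} = -107 - \frac{1}{122} = - \frac{13055}{122} \approx -107.01$)
$- L = \left(-1\right) \left(- \frac{13055}{122}\right) = \frac{13055}{122}$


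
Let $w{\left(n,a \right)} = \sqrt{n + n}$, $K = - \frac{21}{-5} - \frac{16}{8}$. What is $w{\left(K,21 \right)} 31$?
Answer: $\frac{31 \sqrt{110}}{5} \approx 65.026$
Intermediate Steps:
$K = \frac{11}{5}$ ($K = \left(-21\right) \left(- \frac{1}{5}\right) - 2 = \frac{21}{5} - 2 = \frac{11}{5} \approx 2.2$)
$w{\left(n,a \right)} = \sqrt{2} \sqrt{n}$ ($w{\left(n,a \right)} = \sqrt{2 n} = \sqrt{2} \sqrt{n}$)
$w{\left(K,21 \right)} 31 = \sqrt{2} \sqrt{\frac{11}{5}} \cdot 31 = \sqrt{2} \frac{\sqrt{55}}{5} \cdot 31 = \frac{\sqrt{110}}{5} \cdot 31 = \frac{31 \sqrt{110}}{5}$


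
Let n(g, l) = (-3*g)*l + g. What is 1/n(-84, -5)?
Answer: -1/1344 ≈ -0.00074405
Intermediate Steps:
n(g, l) = g - 3*g*l (n(g, l) = -3*g*l + g = g - 3*g*l)
1/n(-84, -5) = 1/(-84*(1 - 3*(-5))) = 1/(-84*(1 + 15)) = 1/(-84*16) = 1/(-1344) = -1/1344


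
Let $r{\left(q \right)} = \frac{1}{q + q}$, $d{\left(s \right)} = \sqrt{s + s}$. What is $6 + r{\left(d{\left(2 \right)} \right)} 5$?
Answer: $\frac{29}{4} \approx 7.25$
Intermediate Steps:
$d{\left(s \right)} = \sqrt{2} \sqrt{s}$ ($d{\left(s \right)} = \sqrt{2 s} = \sqrt{2} \sqrt{s}$)
$r{\left(q \right)} = \frac{1}{2 q}$
$6 + r{\left(d{\left(2 \right)} \right)} 5 = 6 + \frac{1}{2 \sqrt{2} \sqrt{2}} \cdot 5 = 6 + \frac{1}{2 \cdot 2} \cdot 5 = 6 + \frac{1}{2} \cdot \frac{1}{2} \cdot 5 = 6 + \frac{1}{4} \cdot 5 = 6 + \frac{5}{4} = \frac{29}{4}$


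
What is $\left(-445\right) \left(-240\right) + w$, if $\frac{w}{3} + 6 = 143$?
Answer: $107211$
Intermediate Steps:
$w = 411$ ($w = -18 + 3 \cdot 143 = -18 + 429 = 411$)
$\left(-445\right) \left(-240\right) + w = \left(-445\right) \left(-240\right) + 411 = 106800 + 411 = 107211$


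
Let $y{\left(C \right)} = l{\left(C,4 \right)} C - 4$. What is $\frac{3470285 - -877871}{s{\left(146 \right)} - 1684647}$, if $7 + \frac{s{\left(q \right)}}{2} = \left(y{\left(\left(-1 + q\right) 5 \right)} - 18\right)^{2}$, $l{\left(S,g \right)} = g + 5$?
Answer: $\frac{4348156}{82893357} \approx 0.052455$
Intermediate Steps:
$l{\left(S,g \right)} = 5 + g$
$y{\left(C \right)} = -4 + 9 C$ ($y{\left(C \right)} = \left(5 + 4\right) C - 4 = 9 C - 4 = -4 + 9 C$)
$s{\left(q \right)} = -14 + 2 \left(-67 + 45 q\right)^{2}$ ($s{\left(q \right)} = -14 + 2 \left(\left(-4 + 9 \left(-1 + q\right) 5\right) - 18\right)^{2} = -14 + 2 \left(\left(-4 + 9 \left(-5 + 5 q\right)\right) - 18\right)^{2} = -14 + 2 \left(\left(-4 + \left(-45 + 45 q\right)\right) - 18\right)^{2} = -14 + 2 \left(\left(-49 + 45 q\right) - 18\right)^{2} = -14 + 2 \left(-67 + 45 q\right)^{2}$)
$\frac{3470285 - -877871}{s{\left(146 \right)} - 1684647} = \frac{3470285 - -877871}{\left(-14 + 2 \left(-67 + 45 \cdot 146\right)^{2}\right) - 1684647} = \frac{3470285 + \left(-301730 + 1179601\right)}{\left(-14 + 2 \left(-67 + 6570\right)^{2}\right) - 1684647} = \frac{3470285 + 877871}{\left(-14 + 2 \cdot 6503^{2}\right) - 1684647} = \frac{4348156}{\left(-14 + 2 \cdot 42289009\right) - 1684647} = \frac{4348156}{\left(-14 + 84578018\right) - 1684647} = \frac{4348156}{84578004 - 1684647} = \frac{4348156}{82893357}$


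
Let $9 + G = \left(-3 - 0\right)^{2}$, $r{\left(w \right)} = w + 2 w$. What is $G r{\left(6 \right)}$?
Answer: $0$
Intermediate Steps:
$r{\left(w \right)} = 3 w$
$G = 0$ ($G = -9 + \left(-3 - 0\right)^{2} = -9 + \left(-3 + 0\right)^{2} = -9 + \left(-3\right)^{2} = -9 + 9 = 0$)
$G r{\left(6 \right)} = 0 \cdot 3 \cdot 6 = 0 \cdot 18 = 0$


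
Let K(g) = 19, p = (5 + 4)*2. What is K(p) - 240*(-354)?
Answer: 84979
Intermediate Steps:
p = 18 (p = 9*2 = 18)
K(p) - 240*(-354) = 19 - 240*(-354) = 19 + 84960 = 84979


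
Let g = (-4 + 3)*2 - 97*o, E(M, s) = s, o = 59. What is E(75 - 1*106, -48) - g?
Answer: 5677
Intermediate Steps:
g = -5725 (g = (-4 + 3)*2 - 97*59 = -1*2 - 5723 = -2 - 5723 = -5725)
E(75 - 1*106, -48) - g = -48 - 1*(-5725) = -48 + 5725 = 5677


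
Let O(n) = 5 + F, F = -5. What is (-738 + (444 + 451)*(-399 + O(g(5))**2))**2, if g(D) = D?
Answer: 128051612649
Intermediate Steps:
O(n) = 0 (O(n) = 5 - 5 = 0)
(-738 + (444 + 451)*(-399 + O(g(5))**2))**2 = (-738 + (444 + 451)*(-399 + 0**2))**2 = (-738 + 895*(-399 + 0))**2 = (-738 + 895*(-399))**2 = (-738 - 357105)**2 = (-357843)**2 = 128051612649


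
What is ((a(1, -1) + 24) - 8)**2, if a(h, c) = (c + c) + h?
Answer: 225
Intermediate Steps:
a(h, c) = h + 2*c (a(h, c) = 2*c + h = h + 2*c)
((a(1, -1) + 24) - 8)**2 = (((1 + 2*(-1)) + 24) - 8)**2 = (((1 - 2) + 24) - 8)**2 = ((-1 + 24) - 8)**2 = (23 - 8)**2 = 15**2 = 225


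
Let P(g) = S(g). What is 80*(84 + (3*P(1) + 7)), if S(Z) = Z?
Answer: 7520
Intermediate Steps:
P(g) = g
80*(84 + (3*P(1) + 7)) = 80*(84 + (3*1 + 7)) = 80*(84 + (3 + 7)) = 80*(84 + 10) = 80*94 = 7520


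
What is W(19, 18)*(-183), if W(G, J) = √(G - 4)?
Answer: -183*√15 ≈ -708.76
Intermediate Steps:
W(G, J) = √(-4 + G)
W(19, 18)*(-183) = √(-4 + 19)*(-183) = √15*(-183) = -183*√15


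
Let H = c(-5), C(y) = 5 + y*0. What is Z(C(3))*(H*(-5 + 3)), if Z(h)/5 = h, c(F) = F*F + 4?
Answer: -1450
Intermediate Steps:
c(F) = 4 + F² (c(F) = F² + 4 = 4 + F²)
C(y) = 5 (C(y) = 5 + 0 = 5)
Z(h) = 5*h
H = 29 (H = 4 + (-5)² = 4 + 25 = 29)
Z(C(3))*(H*(-5 + 3)) = (5*5)*(29*(-5 + 3)) = 25*(29*(-2)) = 25*(-58) = -1450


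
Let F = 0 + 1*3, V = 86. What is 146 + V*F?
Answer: 404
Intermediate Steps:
F = 3 (F = 0 + 3 = 3)
146 + V*F = 146 + 86*3 = 146 + 258 = 404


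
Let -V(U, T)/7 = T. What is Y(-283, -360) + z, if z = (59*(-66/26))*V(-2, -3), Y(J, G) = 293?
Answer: -37078/13 ≈ -2852.2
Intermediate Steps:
V(U, T) = -7*T
z = -40887/13 (z = (59*(-66/26))*(-7*(-3)) = (59*(-66*1/26))*21 = (59*(-33/13))*21 = -1947/13*21 = -40887/13 ≈ -3145.2)
Y(-283, -360) + z = 293 - 40887/13 = -37078/13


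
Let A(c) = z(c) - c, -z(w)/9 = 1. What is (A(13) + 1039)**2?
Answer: 1034289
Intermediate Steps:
z(w) = -9 (z(w) = -9*1 = -9)
A(c) = -9 - c
(A(13) + 1039)**2 = ((-9 - 1*13) + 1039)**2 = ((-9 - 13) + 1039)**2 = (-22 + 1039)**2 = 1017**2 = 1034289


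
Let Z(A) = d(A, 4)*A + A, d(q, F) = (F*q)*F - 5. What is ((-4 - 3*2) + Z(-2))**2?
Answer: 3844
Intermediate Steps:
d(q, F) = -5 + q*F**2 (d(q, F) = q*F**2 - 5 = -5 + q*F**2)
Z(A) = A + A*(-5 + 16*A) (Z(A) = (-5 + A*4**2)*A + A = (-5 + A*16)*A + A = (-5 + 16*A)*A + A = A*(-5 + 16*A) + A = A + A*(-5 + 16*A))
((-4 - 3*2) + Z(-2))**2 = ((-4 - 3*2) + 4*(-2)*(-1 + 4*(-2)))**2 = ((-4 - 6) + 4*(-2)*(-1 - 8))**2 = (-10 + 4*(-2)*(-9))**2 = (-10 + 72)**2 = 62**2 = 3844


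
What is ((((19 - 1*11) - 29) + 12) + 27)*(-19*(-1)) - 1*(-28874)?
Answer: 29216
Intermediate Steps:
((((19 - 1*11) - 29) + 12) + 27)*(-19*(-1)) - 1*(-28874) = ((((19 - 11) - 29) + 12) + 27)*19 + 28874 = (((8 - 29) + 12) + 27)*19 + 28874 = ((-21 + 12) + 27)*19 + 28874 = (-9 + 27)*19 + 28874 = 18*19 + 28874 = 342 + 28874 = 29216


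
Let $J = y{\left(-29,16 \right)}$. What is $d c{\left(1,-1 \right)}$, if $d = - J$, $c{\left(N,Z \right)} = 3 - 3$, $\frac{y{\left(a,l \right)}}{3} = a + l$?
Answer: $0$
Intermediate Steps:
$y{\left(a,l \right)} = 3 a + 3 l$ ($y{\left(a,l \right)} = 3 \left(a + l\right) = 3 a + 3 l$)
$J = -39$ ($J = 3 \left(-29\right) + 3 \cdot 16 = -87 + 48 = -39$)
$c{\left(N,Z \right)} = 0$
$d = 39$ ($d = \left(-1\right) \left(-39\right) = 39$)
$d c{\left(1,-1 \right)} = 39 \cdot 0 = 0$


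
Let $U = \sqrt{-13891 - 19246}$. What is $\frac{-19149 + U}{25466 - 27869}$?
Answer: $\frac{6383}{801} - \frac{i \sqrt{33137}}{2403} \approx 7.9688 - 0.075754 i$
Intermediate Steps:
$U = i \sqrt{33137}$ ($U = \sqrt{-33137} = i \sqrt{33137} \approx 182.04 i$)
$\frac{-19149 + U}{25466 - 27869} = \frac{-19149 + i \sqrt{33137}}{25466 - 27869} = \frac{-19149 + i \sqrt{33137}}{-2403} = \left(-19149 + i \sqrt{33137}\right) \left(- \frac{1}{2403}\right) = \frac{6383}{801} - \frac{i \sqrt{33137}}{2403}$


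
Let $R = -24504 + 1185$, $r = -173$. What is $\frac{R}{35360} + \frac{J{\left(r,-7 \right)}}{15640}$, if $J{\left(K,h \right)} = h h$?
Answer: $- \frac{533789}{813280} \approx -0.65634$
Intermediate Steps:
$R = -23319$
$J{\left(K,h \right)} = h^{2}$
$\frac{R}{35360} + \frac{J{\left(r,-7 \right)}}{15640} = - \frac{23319}{35360} + \frac{\left(-7\right)^{2}}{15640} = \left(-23319\right) \frac{1}{35360} + 49 \cdot \frac{1}{15640} = - \frac{23319}{35360} + \frac{49}{15640} = - \frac{533789}{813280}$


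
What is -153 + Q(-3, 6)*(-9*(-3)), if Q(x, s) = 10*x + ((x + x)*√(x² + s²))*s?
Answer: -963 - 2916*√5 ≈ -7483.4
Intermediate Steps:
Q(x, s) = 10*x + 2*s*x*√(s² + x²) (Q(x, s) = 10*x + ((2*x)*√(s² + x²))*s = 10*x + (2*x*√(s² + x²))*s = 10*x + 2*s*x*√(s² + x²))
-153 + Q(-3, 6)*(-9*(-3)) = -153 + (2*(-3)*(5 + 6*√(6² + (-3)²)))*(-9*(-3)) = -153 + (2*(-3)*(5 + 6*√(36 + 9)))*27 = -153 + (2*(-3)*(5 + 6*√45))*27 = -153 + (2*(-3)*(5 + 6*(3*√5)))*27 = -153 + (2*(-3)*(5 + 18*√5))*27 = -153 + (-30 - 108*√5)*27 = -153 + (-810 - 2916*√5) = -963 - 2916*√5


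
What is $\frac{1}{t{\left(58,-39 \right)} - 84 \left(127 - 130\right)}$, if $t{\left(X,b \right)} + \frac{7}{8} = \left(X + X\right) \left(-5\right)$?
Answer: $- \frac{8}{2631} \approx -0.0030407$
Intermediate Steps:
$t{\left(X,b \right)} = - \frac{7}{8} - 10 X$ ($t{\left(X,b \right)} = - \frac{7}{8} + \left(X + X\right) \left(-5\right) = - \frac{7}{8} + 2 X \left(-5\right) = - \frac{7}{8} - 10 X$)
$\frac{1}{t{\left(58,-39 \right)} - 84 \left(127 - 130\right)} = \frac{1}{\left(- \frac{7}{8} - 580\right) - 84 \left(127 - 130\right)} = \frac{1}{\left(- \frac{7}{8} - 580\right) - -252} = \frac{1}{- \frac{4647}{8} + 252} = \frac{1}{- \frac{2631}{8}} = - \frac{8}{2631}$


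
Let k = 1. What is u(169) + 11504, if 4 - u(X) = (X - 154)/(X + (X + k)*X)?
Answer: 110856559/9633 ≈ 11508.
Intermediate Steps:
u(X) = 4 - (-154 + X)/(X + X*(1 + X)) (u(X) = 4 - (X - 154)/(X + (X + 1)*X) = 4 - (-154 + X)/(X + (1 + X)*X) = 4 - (-154 + X)/(X + X*(1 + X)))
u(169) + 11504 = (154 + 4*169**2 + 7*169)/(169*(2 + 169)) + 11504 = (1/169)*(154 + 4*28561 + 1183)/171 + 11504 = (1/169)*(1/171)*(154 + 114244 + 1183) + 11504 = (1/169)*(1/171)*115581 + 11504 = 38527/9633 + 11504 = 110856559/9633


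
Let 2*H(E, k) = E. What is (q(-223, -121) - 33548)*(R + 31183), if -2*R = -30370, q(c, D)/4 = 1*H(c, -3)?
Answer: -1576233792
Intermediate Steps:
H(E, k) = E/2
q(c, D) = 2*c (q(c, D) = 4*(1*(c/2)) = 4*(c/2) = 2*c)
R = 15185 (R = -1/2*(-30370) = 15185)
(q(-223, -121) - 33548)*(R + 31183) = (2*(-223) - 33548)*(15185 + 31183) = (-446 - 33548)*46368 = -33994*46368 = -1576233792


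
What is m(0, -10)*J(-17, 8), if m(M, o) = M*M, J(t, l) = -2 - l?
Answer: 0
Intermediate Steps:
m(M, o) = M²
m(0, -10)*J(-17, 8) = 0²*(-2 - 1*8) = 0*(-2 - 8) = 0*(-10) = 0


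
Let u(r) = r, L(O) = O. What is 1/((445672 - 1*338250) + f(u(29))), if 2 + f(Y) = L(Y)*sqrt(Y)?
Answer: 107420/11539032011 - 29*sqrt(29)/11539032011 ≈ 9.2957e-6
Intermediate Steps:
f(Y) = -2 + Y**(3/2) (f(Y) = -2 + Y*sqrt(Y) = -2 + Y**(3/2))
1/((445672 - 1*338250) + f(u(29))) = 1/((445672 - 1*338250) + (-2 + 29**(3/2))) = 1/((445672 - 338250) + (-2 + 29*sqrt(29))) = 1/(107422 + (-2 + 29*sqrt(29))) = 1/(107420 + 29*sqrt(29))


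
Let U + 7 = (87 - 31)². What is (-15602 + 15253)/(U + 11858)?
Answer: -349/14987 ≈ -0.023287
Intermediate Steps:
U = 3129 (U = -7 + (87 - 31)² = -7 + 56² = -7 + 3136 = 3129)
(-15602 + 15253)/(U + 11858) = (-15602 + 15253)/(3129 + 11858) = -349/14987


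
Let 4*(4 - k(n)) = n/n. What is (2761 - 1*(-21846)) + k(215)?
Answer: 98443/4 ≈ 24611.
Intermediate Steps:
k(n) = 15/4 (k(n) = 4 - n/(4*n) = 4 - 1/4*1 = 4 - 1/4 = 15/4)
(2761 - 1*(-21846)) + k(215) = (2761 - 1*(-21846)) + 15/4 = (2761 + 21846) + 15/4 = 24607 + 15/4 = 98443/4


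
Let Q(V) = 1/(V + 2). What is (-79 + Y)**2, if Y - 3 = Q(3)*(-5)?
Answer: 5929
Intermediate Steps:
Q(V) = 1/(2 + V)
Y = 2 (Y = 3 - 5/(2 + 3) = 3 - 5/5 = 3 + (1/5)*(-5) = 3 - 1 = 2)
(-79 + Y)**2 = (-79 + 2)**2 = (-77)**2 = 5929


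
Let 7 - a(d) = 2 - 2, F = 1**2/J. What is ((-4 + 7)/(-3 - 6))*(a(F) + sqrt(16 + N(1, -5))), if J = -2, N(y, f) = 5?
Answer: -7/3 - sqrt(21)/3 ≈ -3.8609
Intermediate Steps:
F = -1/2 (F = 1**2/(-2) = 1*(-1/2) = -1/2 ≈ -0.50000)
a(d) = 7 (a(d) = 7 - (2 - 2) = 7 - 1*0 = 7 + 0 = 7)
((-4 + 7)/(-3 - 6))*(a(F) + sqrt(16 + N(1, -5))) = ((-4 + 7)/(-3 - 6))*(7 + sqrt(16 + 5)) = (3/(-9))*(7 + sqrt(21)) = (3*(-1/9))*(7 + sqrt(21)) = -(7 + sqrt(21))/3 = -7/3 - sqrt(21)/3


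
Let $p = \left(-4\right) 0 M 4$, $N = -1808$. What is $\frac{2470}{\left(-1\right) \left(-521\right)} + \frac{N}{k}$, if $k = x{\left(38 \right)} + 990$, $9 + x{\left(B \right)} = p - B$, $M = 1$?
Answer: $\frac{1387242}{491303} \approx 2.8236$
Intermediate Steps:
$p = 0$ ($p = \left(-4\right) 0 \cdot 1 \cdot 4 = 0 \cdot 1 \cdot 4 = 0 \cdot 4 = 0$)
$x{\left(B \right)} = -9 - B$ ($x{\left(B \right)} = -9 + \left(0 - B\right) = -9 - B$)
$k = 943$ ($k = \left(-9 - 38\right) + 990 = -47 + 990 = 943$)
$\frac{2470}{\left(-1\right) \left(-521\right)} + \frac{N}{k} = \frac{2470}{\left(-1\right) \left(-521\right)} - \frac{1808}{943} = \frac{2470}{521} - \frac{1808}{943} = \frac{1387242}{491303}$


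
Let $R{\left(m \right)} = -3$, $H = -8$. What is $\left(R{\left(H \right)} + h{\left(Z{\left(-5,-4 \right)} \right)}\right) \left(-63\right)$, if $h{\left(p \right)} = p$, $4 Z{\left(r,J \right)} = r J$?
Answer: $-126$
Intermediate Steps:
$Z{\left(r,J \right)} = \frac{J r}{4}$ ($Z{\left(r,J \right)} = \frac{r J}{4} = \frac{J r}{4}$)
$\left(R{\left(H \right)} + h{\left(Z{\left(-5,-4 \right)} \right)}\right) \left(-63\right) = \left(-3 + \frac{1}{4} \left(-4\right) \left(-5\right)\right) \left(-63\right) = \left(-3 + 5\right) \left(-63\right) = 2 \left(-63\right) = -126$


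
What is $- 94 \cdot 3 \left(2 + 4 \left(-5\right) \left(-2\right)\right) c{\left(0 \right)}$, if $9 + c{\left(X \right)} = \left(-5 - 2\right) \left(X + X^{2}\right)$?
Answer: $106596$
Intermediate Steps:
$c{\left(X \right)} = -9 - 7 X - 7 X^{2}$ ($c{\left(X \right)} = -9 + \left(-5 - 2\right) \left(X + X^{2}\right) = -9 - 7 \left(X + X^{2}\right) = -9 - \left(7 X + 7 X^{2}\right) = -9 - 7 X - 7 X^{2}$)
$- 94 \cdot 3 \left(2 + 4 \left(-5\right) \left(-2\right)\right) c{\left(0 \right)} = - 94 \cdot 3 \left(2 + 4 \left(-5\right) \left(-2\right)\right) \left(-9 - 0 - 7 \cdot 0^{2}\right) = - 94 \cdot 3 \left(2 - -40\right) \left(-9 + 0 - 0\right) = - 94 \cdot 3 \left(2 + 40\right) \left(-9 + 0 + 0\right) = - 94 \cdot 3 \cdot 42 \left(-9\right) = \left(-94\right) 126 \left(-9\right) = \left(-11844\right) \left(-9\right) = 106596$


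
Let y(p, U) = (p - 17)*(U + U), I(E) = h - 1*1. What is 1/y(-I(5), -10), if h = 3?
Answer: 1/380 ≈ 0.0026316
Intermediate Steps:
I(E) = 2 (I(E) = 3 - 1*1 = 3 - 1 = 2)
y(p, U) = 2*U*(-17 + p) (y(p, U) = (-17 + p)*(2*U) = 2*U*(-17 + p))
1/y(-I(5), -10) = 1/(2*(-10)*(-17 - 1*2)) = 1/(2*(-10)*(-17 - 2)) = 1/(2*(-10)*(-19)) = 1/380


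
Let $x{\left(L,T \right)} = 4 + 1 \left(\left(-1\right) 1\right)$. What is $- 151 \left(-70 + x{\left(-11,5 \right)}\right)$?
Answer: $10117$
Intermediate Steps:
$x{\left(L,T \right)} = 3$ ($x{\left(L,T \right)} = 4 + 1 \left(-1\right) = 4 - 1 = 3$)
$- 151 \left(-70 + x{\left(-11,5 \right)}\right) = - 151 \left(-70 + 3\right) = \left(-151\right) \left(-67\right) = 10117$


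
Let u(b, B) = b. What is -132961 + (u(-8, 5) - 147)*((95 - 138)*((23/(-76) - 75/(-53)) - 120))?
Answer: -3727295443/4028 ≈ -9.2535e+5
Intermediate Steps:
-132961 + (u(-8, 5) - 147)*((95 - 138)*((23/(-76) - 75/(-53)) - 120)) = -132961 + (-8 - 147)*((95 - 138)*((23/(-76) - 75/(-53)) - 120)) = -132961 - (-6665)*((23*(-1/76) - 75*(-1/53)) - 120) = -132961 - (-6665)*((-23/76 + 75/53) - 120) = -132961 - (-6665)*(4481/4028 - 120) = -132961 - (-6665)*(-478879)/4028 = -132961 - 155*20591797/4028 = -132961 - 3191728535/4028 = -3727295443/4028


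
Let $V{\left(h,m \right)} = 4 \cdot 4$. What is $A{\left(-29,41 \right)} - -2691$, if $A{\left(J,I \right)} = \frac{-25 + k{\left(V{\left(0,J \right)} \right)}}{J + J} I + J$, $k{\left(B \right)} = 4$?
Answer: $\frac{155257}{58} \approx 2676.8$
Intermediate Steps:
$V{\left(h,m \right)} = 16$
$A{\left(J,I \right)} = J - \frac{21 I}{2 J}$ ($A{\left(J,I \right)} = \frac{-25 + 4}{J + J} I + J = - \frac{21}{2 J} I + J = - \frac{21 I}{2 J} + J = J - \frac{21 I}{2 J}$)
$A{\left(-29,41 \right)} - -2691 = \left(-29 - \frac{861}{2 \left(-29\right)}\right) - -2691 = \left(-29 - \frac{861}{2} \left(- \frac{1}{29}\right)\right) + 2691 = \left(-29 + \frac{861}{58}\right) + 2691 = - \frac{821}{58} + 2691 = \frac{155257}{58}$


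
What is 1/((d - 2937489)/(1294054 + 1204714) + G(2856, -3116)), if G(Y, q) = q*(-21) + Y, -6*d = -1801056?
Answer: 2498768/170643226943 ≈ 1.4643e-5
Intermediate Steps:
d = 300176 (d = -⅙*(-1801056) = 300176)
G(Y, q) = Y - 21*q (G(Y, q) = -21*q + Y = Y - 21*q)
1/((d - 2937489)/(1294054 + 1204714) + G(2856, -3116)) = 1/((300176 - 2937489)/(1294054 + 1204714) + (2856 - 21*(-3116))) = 1/(-2637313/2498768 + (2856 + 65436)) = 1/(-2637313*1/2498768 + 68292) = 1/(-2637313/2498768 + 68292) = 1/(170643226943/2498768) = 2498768/170643226943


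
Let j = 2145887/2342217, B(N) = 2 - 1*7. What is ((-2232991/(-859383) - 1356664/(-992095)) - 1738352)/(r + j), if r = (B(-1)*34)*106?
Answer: 1157131254308955512901557/11994401958094786365135 ≈ 96.473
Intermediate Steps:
B(N) = -5 (B(N) = 2 - 7 = -5)
j = 2145887/2342217 (j = 2145887*(1/2342217) = 2145887/2342217 ≈ 0.91618)
r = -18020 (r = -5*34*106 = -170*106 = -18020)
((-2232991/(-859383) - 1356664/(-992095)) - 1738352)/(r + j) = ((-2232991/(-859383) - 1356664/(-992095)) - 1738352)/(-18020 + 2145887/2342217) = ((-2232991*(-1/859383) - 1356664*(-1/992095)) - 1738352)/(-42204604453/2342217) = ((2232991/859383 + 1356664/992095) - 1738352)*(-2342217/42204604453) = (3381233184457/852589577385 - 1738352)*(-2342217/42204604453) = -1482097415793185063/852589577385*(-2342217/42204604453) = 1157131254308955512901557/11994401958094786365135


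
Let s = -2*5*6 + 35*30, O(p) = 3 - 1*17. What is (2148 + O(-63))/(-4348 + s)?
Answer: -1067/1679 ≈ -0.63550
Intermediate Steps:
O(p) = -14 (O(p) = 3 - 17 = -14)
s = 990 (s = -10*6 + 1050 = -60 + 1050 = 990)
(2148 + O(-63))/(-4348 + s) = (2148 - 14)/(-4348 + 990) = 2134/(-3358) = 2134*(-1/3358) = -1067/1679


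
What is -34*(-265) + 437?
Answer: 9447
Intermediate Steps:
-34*(-265) + 437 = 9010 + 437 = 9447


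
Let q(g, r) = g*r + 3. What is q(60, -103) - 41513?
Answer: -47690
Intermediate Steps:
q(g, r) = 3 + g*r
q(60, -103) - 41513 = (3 + 60*(-103)) - 41513 = (3 - 6180) - 41513 = -6177 - 41513 = -47690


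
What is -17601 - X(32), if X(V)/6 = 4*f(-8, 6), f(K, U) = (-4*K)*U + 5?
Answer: -22329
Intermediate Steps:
f(K, U) = 5 - 4*K*U (f(K, U) = -4*K*U + 5 = 5 - 4*K*U)
X(V) = 4728 (X(V) = 6*(4*(5 - 4*(-8)*6)) = 6*(4*(5 + 192)) = 6*(4*197) = 6*788 = 4728)
-17601 - X(32) = -17601 - 1*4728 = -17601 - 4728 = -22329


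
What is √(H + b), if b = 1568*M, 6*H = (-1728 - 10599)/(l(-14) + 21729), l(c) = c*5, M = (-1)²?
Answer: √24314828370/3938 ≈ 39.597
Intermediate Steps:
M = 1
l(c) = 5*c
H = -4109/43318 (H = ((-1728 - 10599)/(5*(-14) + 21729))/6 = (-12327/(-70 + 21729))/6 = (-12327/21659)/6 = (-12327*1/21659)/6 = (⅙)*(-12327/21659) = -4109/43318 ≈ -0.094857)
b = 1568 (b = 1568*1 = 1568)
√(H + b) = √(-4109/43318 + 1568) = √(67918515/43318) = √24314828370/3938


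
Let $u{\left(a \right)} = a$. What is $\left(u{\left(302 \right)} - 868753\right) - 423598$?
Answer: $-1292049$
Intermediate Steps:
$\left(u{\left(302 \right)} - 868753\right) - 423598 = \left(302 - 868753\right) - 423598 = -868451 - 423598 = -1292049$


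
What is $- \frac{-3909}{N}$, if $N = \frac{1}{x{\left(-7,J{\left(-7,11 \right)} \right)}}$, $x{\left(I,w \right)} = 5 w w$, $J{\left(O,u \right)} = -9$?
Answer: $1583145$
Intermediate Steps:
$x{\left(I,w \right)} = 5 w^{2}$
$N = \frac{1}{405}$ ($N = \frac{1}{5 \left(-9\right)^{2}} = \frac{1}{5 \cdot 81} = \frac{1}{405} \approx 0.0024691$)
$- \frac{-3909}{N} = - \left(-3909\right) \frac{1}{\frac{1}{405}} = - \left(-3909\right) 405 = \left(-1\right) \left(-1583145\right) = 1583145$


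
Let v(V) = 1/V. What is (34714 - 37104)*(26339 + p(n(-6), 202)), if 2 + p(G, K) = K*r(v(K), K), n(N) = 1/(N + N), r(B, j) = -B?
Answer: -62943040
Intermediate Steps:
v(V) = 1/V
n(N) = 1/(2*N)
p(G, K) = -3 (p(G, K) = -2 + K*(-1/K) = -2 - 1 = -3)
(34714 - 37104)*(26339 + p(n(-6), 202)) = (34714 - 37104)*(26339 - 3) = -2390*26336 = -62943040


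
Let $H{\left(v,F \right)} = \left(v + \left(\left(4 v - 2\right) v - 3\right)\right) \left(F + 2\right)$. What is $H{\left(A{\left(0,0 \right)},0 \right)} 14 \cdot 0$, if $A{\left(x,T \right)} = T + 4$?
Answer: $0$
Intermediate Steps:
$A{\left(x,T \right)} = 4 + T$
$H{\left(v,F \right)} = \left(2 + F\right) \left(-3 + v + v \left(-2 + 4 v\right)\right)$ ($H{\left(v,F \right)} = \left(v + \left(\left(-2 + 4 v\right) v - 3\right)\right) \left(2 + F\right) = \left(v + \left(v \left(-2 + 4 v\right) - 3\right)\right) \left(2 + F\right) = \left(v + \left(-3 + v \left(-2 + 4 v\right)\right)\right) \left(2 + F\right) = \left(-3 + v + v \left(-2 + 4 v\right)\right) \left(2 + F\right) = \left(2 + F\right) \left(-3 + v + v \left(-2 + 4 v\right)\right)$)
$H{\left(A{\left(0,0 \right)},0 \right)} 14 \cdot 0 = \left(-6 - 0 - 2 \left(4 + 0\right) + 8 \left(4 + 0\right)^{2} - 0 \left(4 + 0\right) + 4 \cdot 0 \left(4 + 0\right)^{2}\right) 14 \cdot 0 = \left(-6 + 0 - 8 + 8 \cdot 4^{2} - 0 \cdot 4 + 4 \cdot 0 \cdot 4^{2}\right) 14 \cdot 0 = \left(-6 + 0 - 8 + 8 \cdot 16 + 0 + 4 \cdot 0 \cdot 16\right) 14 \cdot 0 = \left(-6 + 0 - 8 + 128 + 0 + 0\right) 14 \cdot 0 = 114 \cdot 14 \cdot 0 = 1596 \cdot 0 = 0$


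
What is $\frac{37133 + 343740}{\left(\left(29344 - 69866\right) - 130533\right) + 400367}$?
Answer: $\frac{380873}{229312} \approx 1.6609$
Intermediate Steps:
$\frac{37133 + 343740}{\left(\left(29344 - 69866\right) - 130533\right) + 400367} = \frac{380873}{\left(-40522 - 130533\right) + 400367} = \frac{380873}{-171055 + 400367} = \frac{380873}{229312}$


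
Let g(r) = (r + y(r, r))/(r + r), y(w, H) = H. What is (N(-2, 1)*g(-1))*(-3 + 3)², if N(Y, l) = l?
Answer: 0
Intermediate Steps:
g(r) = 1 (g(r) = (r + r)/(r + r) = (2*r)/((2*r)) = (2*r)*(1/(2*r)) = 1)
(N(-2, 1)*g(-1))*(-3 + 3)² = (1*1)*(-3 + 3)² = 1*0² = 1*0 = 0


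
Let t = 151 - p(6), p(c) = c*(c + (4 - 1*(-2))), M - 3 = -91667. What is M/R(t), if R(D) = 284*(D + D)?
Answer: -11458/5609 ≈ -2.0428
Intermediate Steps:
M = -91664 (M = 3 - 91667 = -91664)
p(c) = c*(6 + c) (p(c) = c*(c + (4 + 2)) = c*(c + 6) = c*(6 + c))
t = 79 (t = 151 - 6*(6 + 6) = 151 - 6*12 = 151 - 1*72 = 151 - 72 = 79)
R(D) = 568*D (R(D) = 284*(2*D) = 568*D)
M/R(t) = -91664/(568*79) = -91664/44872 = -91664*1/44872 = -11458/5609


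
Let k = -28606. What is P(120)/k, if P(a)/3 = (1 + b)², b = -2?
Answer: -3/28606 ≈ -0.00010487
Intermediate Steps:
P(a) = 3 (P(a) = 3*(1 - 2)² = 3*(-1)² = 3*1 = 3)
P(120)/k = 3/(-28606) = 3*(-1/28606) = -3/28606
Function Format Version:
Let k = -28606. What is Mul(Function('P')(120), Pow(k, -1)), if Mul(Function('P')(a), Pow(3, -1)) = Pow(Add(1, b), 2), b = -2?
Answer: Rational(-3, 28606) ≈ -0.00010487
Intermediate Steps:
Function('P')(a) = 3 (Function('P')(a) = Mul(3, Pow(Add(1, -2), 2)) = Mul(3, Pow(-1, 2)) = Mul(3, 1) = 3)
Mul(Function('P')(120), Pow(k, -1)) = Mul(3, Pow(-28606, -1)) = Mul(3, Rational(-1, 28606)) = Rational(-3, 28606)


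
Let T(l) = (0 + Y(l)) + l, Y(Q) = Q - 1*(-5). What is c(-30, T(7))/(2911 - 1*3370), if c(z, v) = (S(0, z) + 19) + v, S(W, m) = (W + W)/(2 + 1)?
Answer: -38/459 ≈ -0.082789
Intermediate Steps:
S(W, m) = 2*W/3 (S(W, m) = (2*W)/3 = (2*W)*(1/3) = 2*W/3)
Y(Q) = 5 + Q (Y(Q) = Q + 5 = 5 + Q)
T(l) = 5 + 2*l (T(l) = (0 + (5 + l)) + l = (5 + l) + l = 5 + 2*l)
c(z, v) = 19 + v (c(z, v) = ((2/3)*0 + 19) + v = (0 + 19) + v = 19 + v)
c(-30, T(7))/(2911 - 1*3370) = (19 + (5 + 2*7))/(2911 - 1*3370) = (19 + (5 + 14))/(2911 - 3370) = (19 + 19)/(-459) = 38*(-1/459) = -38/459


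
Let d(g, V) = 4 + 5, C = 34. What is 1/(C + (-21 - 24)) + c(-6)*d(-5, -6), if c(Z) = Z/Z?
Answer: 98/11 ≈ 8.9091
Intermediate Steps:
c(Z) = 1
d(g, V) = 9
1/(C + (-21 - 24)) + c(-6)*d(-5, -6) = 1/(34 + (-21 - 24)) + 1*9 = 1/(34 - 45) + 9 = 1/(-11) + 9 = -1/11 + 9 = 98/11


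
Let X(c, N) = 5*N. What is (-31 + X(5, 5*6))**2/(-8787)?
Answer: -14161/8787 ≈ -1.6116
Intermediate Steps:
(-31 + X(5, 5*6))**2/(-8787) = (-31 + 5*(5*6))**2/(-8787) = (-31 + 5*30)**2*(-1/8787) = (-31 + 150)**2*(-1/8787) = 119**2*(-1/8787) = 14161*(-1/8787) = -14161/8787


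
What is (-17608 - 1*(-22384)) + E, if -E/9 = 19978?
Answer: -175026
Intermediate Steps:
E = -179802 (E = -9*19978 = -179802)
(-17608 - 1*(-22384)) + E = (-17608 - 1*(-22384)) - 179802 = (-17608 + 22384) - 179802 = 4776 - 179802 = -175026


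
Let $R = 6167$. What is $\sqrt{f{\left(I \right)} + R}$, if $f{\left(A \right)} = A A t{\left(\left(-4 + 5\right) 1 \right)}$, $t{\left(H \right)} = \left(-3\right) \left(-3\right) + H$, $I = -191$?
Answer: $\sqrt{370977} \approx 609.08$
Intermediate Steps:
$t{\left(H \right)} = 9 + H$
$f{\left(A \right)} = 10 A^{2}$ ($f{\left(A \right)} = A A \left(9 + \left(-4 + 5\right) 1\right) = A^{2} \left(9 + 1 \cdot 1\right) = A^{2} \left(9 + 1\right) = A^{2} \cdot 10 = 10 A^{2}$)
$\sqrt{f{\left(I \right)} + R} = \sqrt{10 \left(-191\right)^{2} + 6167} = \sqrt{10 \cdot 36481 + 6167} = \sqrt{364810 + 6167} = \sqrt{370977}$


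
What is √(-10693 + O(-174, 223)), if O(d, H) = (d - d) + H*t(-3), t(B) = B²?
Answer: I*√8686 ≈ 93.199*I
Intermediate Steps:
O(d, H) = 9*H (O(d, H) = (d - d) + H*(-3)² = 0 + H*9 = 0 + 9*H = 9*H)
√(-10693 + O(-174, 223)) = √(-10693 + 9*223) = √(-10693 + 2007) = √(-8686) = I*√8686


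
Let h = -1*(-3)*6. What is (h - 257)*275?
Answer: -65725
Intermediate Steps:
h = 18 (h = 3*6 = 18)
(h - 257)*275 = (18 - 257)*275 = -239*275 = -65725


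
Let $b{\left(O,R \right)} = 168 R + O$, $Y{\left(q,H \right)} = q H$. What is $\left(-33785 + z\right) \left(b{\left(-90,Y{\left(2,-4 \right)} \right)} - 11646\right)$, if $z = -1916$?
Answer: $466969080$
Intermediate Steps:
$Y{\left(q,H \right)} = H q$
$b{\left(O,R \right)} = O + 168 R$
$\left(-33785 + z\right) \left(b{\left(-90,Y{\left(2,-4 \right)} \right)} - 11646\right) = \left(-33785 - 1916\right) \left(\left(-90 + 168 \left(\left(-4\right) 2\right)\right) - 11646\right) = - 35701 \left(\left(-90 + 168 \left(-8\right)\right) - 11646\right) = - 35701 \left(\left(-90 - 1344\right) - 11646\right) = - 35701 \left(-1434 - 11646\right) = \left(-35701\right) \left(-13080\right) = 466969080$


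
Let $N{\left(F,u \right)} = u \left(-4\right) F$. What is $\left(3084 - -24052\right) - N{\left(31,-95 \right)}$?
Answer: $15356$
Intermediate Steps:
$N{\left(F,u \right)} = - 4 F u$ ($N{\left(F,u \right)} = - 4 u F = - 4 F u$)
$\left(3084 - -24052\right) - N{\left(31,-95 \right)} = \left(3084 - -24052\right) - \left(-4\right) 31 \left(-95\right) = \left(3084 + 24052\right) - 11780 = 27136 - 11780 = 15356$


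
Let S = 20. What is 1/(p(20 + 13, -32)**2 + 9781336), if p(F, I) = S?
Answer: 1/9781736 ≈ 1.0223e-7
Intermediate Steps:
p(F, I) = 20
1/(p(20 + 13, -32)**2 + 9781336) = 1/(20**2 + 9781336) = 1/(400 + 9781336) = 1/9781736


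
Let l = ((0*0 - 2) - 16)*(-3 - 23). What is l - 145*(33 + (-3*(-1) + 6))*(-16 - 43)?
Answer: 359778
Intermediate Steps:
l = 468 (l = ((0 - 2) - 16)*(-26) = (-2 - 16)*(-26) = -18*(-26) = 468)
l - 145*(33 + (-3*(-1) + 6))*(-16 - 43) = 468 - 145*(33 + (-3*(-1) + 6))*(-16 - 43) = 468 - 145*(33 + (3 + 6))*(-59) = 468 - 145*(33 + 9)*(-59) = 468 - 6090*(-59) = 468 - 145*(-2478) = 468 + 359310 = 359778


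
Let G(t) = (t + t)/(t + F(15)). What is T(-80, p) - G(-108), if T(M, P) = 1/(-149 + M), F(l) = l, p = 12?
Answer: -16519/7099 ≈ -2.3269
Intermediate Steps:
G(t) = 2*t/(15 + t) (G(t) = (t + t)/(t + 15) = (2*t)/(15 + t) = 2*t/(15 + t))
T(-80, p) - G(-108) = 1/(-149 - 80) - 2*(-108)/(15 - 108) = 1/(-229) - 2*(-108)/(-93) = -1/229 - 2*(-108)*(-1)/93 = -1/229 - 1*72/31 = -1/229 - 72/31 = -16519/7099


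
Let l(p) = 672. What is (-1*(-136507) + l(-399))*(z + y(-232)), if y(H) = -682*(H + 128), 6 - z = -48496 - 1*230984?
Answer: 48069442106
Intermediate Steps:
z = 279486 (z = 6 - (-48496 - 1*230984) = 6 - (-48496 - 230984) = 6 - 1*(-279480) = 6 + 279480 = 279486)
y(H) = -87296 - 682*H (y(H) = -682*(128 + H) = -87296 - 682*H)
(-1*(-136507) + l(-399))*(z + y(-232)) = (-1*(-136507) + 672)*(279486 + (-87296 - 682*(-232))) = (136507 + 672)*(279486 + (-87296 + 158224)) = 137179*(279486 + 70928) = 137179*350414 = 48069442106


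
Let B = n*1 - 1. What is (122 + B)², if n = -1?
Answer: 14400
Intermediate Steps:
B = -2 (B = -1*1 - 1 = -1 - 1 = -2)
(122 + B)² = (122 - 2)² = 120² = 14400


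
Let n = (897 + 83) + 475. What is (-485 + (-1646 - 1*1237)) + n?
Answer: -1913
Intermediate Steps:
n = 1455 (n = 980 + 475 = 1455)
(-485 + (-1646 - 1*1237)) + n = (-485 + (-1646 - 1*1237)) + 1455 = (-485 + (-1646 - 1237)) + 1455 = (-485 - 2883) + 1455 = -3368 + 1455 = -1913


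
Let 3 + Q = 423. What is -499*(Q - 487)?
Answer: 33433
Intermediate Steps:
Q = 420 (Q = -3 + 423 = 420)
-499*(Q - 487) = -499*(420 - 487) = -499*(-67) = 33433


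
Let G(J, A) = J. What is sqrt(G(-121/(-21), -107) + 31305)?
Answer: sqrt(13808046)/21 ≈ 176.95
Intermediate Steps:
sqrt(G(-121/(-21), -107) + 31305) = sqrt(-121/(-21) + 31305) = sqrt(-121*(-1/21) + 31305) = sqrt(121/21 + 31305) = sqrt(657526/21) = sqrt(13808046)/21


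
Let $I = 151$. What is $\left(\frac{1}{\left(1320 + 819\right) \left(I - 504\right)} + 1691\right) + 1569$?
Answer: $\frac{2461518419}{755067} \approx 3260.0$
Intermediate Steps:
$\left(\frac{1}{\left(1320 + 819\right) \left(I - 504\right)} + 1691\right) + 1569 = \left(\frac{1}{\left(1320 + 819\right) \left(151 - 504\right)} + 1691\right) + 1569 = \left(\frac{1}{2139 \left(-353\right)} + 1691\right) + 1569 = \left(\frac{1}{-755067} + 1691\right) + 1569 = \left(- \frac{1}{755067} + 1691\right) + 1569 = \frac{1276818296}{755067} + 1569 = \frac{2461518419}{755067}$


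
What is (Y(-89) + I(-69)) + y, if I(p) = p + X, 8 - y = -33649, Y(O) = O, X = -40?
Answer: 33459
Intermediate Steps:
y = 33657 (y = 8 - 1*(-33649) = 8 + 33649 = 33657)
I(p) = -40 + p (I(p) = p - 40 = -40 + p)
(Y(-89) + I(-69)) + y = (-89 + (-40 - 69)) + 33657 = (-89 - 109) + 33657 = -198 + 33657 = 33459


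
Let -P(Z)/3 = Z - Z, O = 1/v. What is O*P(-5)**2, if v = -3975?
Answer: 0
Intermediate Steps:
O = -1/3975 (O = 1/(-3975) = -1/3975 ≈ -0.00025157)
P(Z) = 0 (P(Z) = -3*(Z - Z) = -3*0 = 0)
O*P(-5)**2 = -1/3975*0**2 = -1/3975*0 = 0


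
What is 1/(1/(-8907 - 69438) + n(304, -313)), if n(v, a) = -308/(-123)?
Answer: 3212145/8043379 ≈ 0.39935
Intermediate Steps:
n(v, a) = 308/123 (n(v, a) = -308*(-1/123) = 308/123)
1/(1/(-8907 - 69438) + n(304, -313)) = 1/(1/(-8907 - 69438) + 308/123) = 1/(1/(-78345) + 308/123) = 1/(-1/78345 + 308/123) = 1/(8043379/3212145) = 3212145/8043379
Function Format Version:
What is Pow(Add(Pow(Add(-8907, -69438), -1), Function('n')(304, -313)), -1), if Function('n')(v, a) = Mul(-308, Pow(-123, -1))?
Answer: Rational(3212145, 8043379) ≈ 0.39935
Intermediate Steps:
Function('n')(v, a) = Rational(308, 123) (Function('n')(v, a) = Mul(-308, Rational(-1, 123)) = Rational(308, 123))
Pow(Add(Pow(Add(-8907, -69438), -1), Function('n')(304, -313)), -1) = Pow(Add(Pow(Add(-8907, -69438), -1), Rational(308, 123)), -1) = Pow(Add(Pow(-78345, -1), Rational(308, 123)), -1) = Pow(Add(Rational(-1, 78345), Rational(308, 123)), -1) = Pow(Rational(8043379, 3212145), -1) = Rational(3212145, 8043379)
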